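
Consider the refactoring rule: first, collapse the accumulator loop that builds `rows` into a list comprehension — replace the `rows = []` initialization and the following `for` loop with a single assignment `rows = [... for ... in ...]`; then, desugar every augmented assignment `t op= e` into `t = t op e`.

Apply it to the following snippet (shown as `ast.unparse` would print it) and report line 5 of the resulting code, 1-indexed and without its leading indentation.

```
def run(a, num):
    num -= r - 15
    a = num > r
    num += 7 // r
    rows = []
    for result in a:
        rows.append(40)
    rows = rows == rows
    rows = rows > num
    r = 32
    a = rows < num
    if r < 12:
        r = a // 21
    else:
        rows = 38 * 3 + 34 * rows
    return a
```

Transformed code:
def run(a, num):
    num = num - (r - 15)
    a = num > r
    num = num + 7 // r
    rows = [40 for result in a]
    rows = rows == rows
    rows = rows > num
    r = 32
    a = rows < num
    if r < 12:
        r = a // 21
    else:
        rows = 38 * 3 + 34 * rows
    return a

rows = [40 for result in a]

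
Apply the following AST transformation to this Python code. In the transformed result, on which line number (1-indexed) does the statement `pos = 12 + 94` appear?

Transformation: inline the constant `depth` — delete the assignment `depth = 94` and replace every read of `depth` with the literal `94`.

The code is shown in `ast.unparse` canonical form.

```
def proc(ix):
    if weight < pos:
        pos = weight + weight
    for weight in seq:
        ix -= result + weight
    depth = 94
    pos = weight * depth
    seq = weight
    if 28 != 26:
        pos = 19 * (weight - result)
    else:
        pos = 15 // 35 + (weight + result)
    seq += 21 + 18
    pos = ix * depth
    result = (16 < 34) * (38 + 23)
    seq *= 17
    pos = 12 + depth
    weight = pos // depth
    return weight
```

16

Transformed code:
def proc(ix):
    if weight < pos:
        pos = weight + weight
    for weight in seq:
        ix -= result + weight
    pos = weight * 94
    seq = weight
    if 28 != 26:
        pos = 19 * (weight - result)
    else:
        pos = 15 // 35 + (weight + result)
    seq += 21 + 18
    pos = ix * 94
    result = (16 < 34) * (38 + 23)
    seq *= 17
    pos = 12 + 94
    weight = pos // 94
    return weight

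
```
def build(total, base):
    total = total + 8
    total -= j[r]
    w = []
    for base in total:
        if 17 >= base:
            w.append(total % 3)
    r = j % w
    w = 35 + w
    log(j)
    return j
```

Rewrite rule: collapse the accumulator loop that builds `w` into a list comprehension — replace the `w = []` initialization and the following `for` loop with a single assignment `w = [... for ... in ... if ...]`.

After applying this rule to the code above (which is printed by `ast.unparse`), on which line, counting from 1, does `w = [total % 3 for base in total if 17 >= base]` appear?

Transformed code:
def build(total, base):
    total = total + 8
    total -= j[r]
    w = [total % 3 for base in total if 17 >= base]
    r = j % w
    w = 35 + w
    log(j)
    return j

4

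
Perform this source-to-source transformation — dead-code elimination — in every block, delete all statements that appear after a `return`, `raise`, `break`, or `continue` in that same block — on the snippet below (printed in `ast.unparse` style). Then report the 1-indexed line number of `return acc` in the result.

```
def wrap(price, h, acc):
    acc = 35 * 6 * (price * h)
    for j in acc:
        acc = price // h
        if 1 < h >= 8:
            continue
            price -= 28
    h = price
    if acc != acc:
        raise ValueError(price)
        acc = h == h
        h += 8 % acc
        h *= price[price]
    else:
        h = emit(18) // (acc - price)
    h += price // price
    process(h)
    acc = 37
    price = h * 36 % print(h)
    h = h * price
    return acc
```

17

Transformed code:
def wrap(price, h, acc):
    acc = 35 * 6 * (price * h)
    for j in acc:
        acc = price // h
        if 1 < h >= 8:
            continue
    h = price
    if acc != acc:
        raise ValueError(price)
    else:
        h = emit(18) // (acc - price)
    h += price // price
    process(h)
    acc = 37
    price = h * 36 % print(h)
    h = h * price
    return acc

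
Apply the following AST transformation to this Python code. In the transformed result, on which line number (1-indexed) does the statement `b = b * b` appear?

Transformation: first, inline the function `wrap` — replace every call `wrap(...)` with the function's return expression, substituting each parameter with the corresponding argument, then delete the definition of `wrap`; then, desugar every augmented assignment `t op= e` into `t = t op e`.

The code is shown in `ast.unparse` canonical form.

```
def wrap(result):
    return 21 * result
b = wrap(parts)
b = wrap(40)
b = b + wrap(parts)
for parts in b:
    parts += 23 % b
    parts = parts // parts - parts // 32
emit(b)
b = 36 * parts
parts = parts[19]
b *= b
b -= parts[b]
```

10

Transformed code:
b = 21 * parts
b = 21 * 40
b = b + 21 * parts
for parts in b:
    parts = parts + 23 % b
    parts = parts // parts - parts // 32
emit(b)
b = 36 * parts
parts = parts[19]
b = b * b
b = b - parts[b]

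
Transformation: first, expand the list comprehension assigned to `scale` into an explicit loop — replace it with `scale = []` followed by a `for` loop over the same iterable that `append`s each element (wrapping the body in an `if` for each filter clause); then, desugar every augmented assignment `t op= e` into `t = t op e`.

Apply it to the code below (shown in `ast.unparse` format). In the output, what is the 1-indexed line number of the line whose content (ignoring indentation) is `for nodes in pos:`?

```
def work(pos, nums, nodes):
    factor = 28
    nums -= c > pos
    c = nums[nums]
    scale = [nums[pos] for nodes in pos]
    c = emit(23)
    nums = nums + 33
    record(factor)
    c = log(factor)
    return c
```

6

Transformed code:
def work(pos, nums, nodes):
    factor = 28
    nums = nums - (c > pos)
    c = nums[nums]
    scale = []
    for nodes in pos:
        scale.append(nums[pos])
    c = emit(23)
    nums = nums + 33
    record(factor)
    c = log(factor)
    return c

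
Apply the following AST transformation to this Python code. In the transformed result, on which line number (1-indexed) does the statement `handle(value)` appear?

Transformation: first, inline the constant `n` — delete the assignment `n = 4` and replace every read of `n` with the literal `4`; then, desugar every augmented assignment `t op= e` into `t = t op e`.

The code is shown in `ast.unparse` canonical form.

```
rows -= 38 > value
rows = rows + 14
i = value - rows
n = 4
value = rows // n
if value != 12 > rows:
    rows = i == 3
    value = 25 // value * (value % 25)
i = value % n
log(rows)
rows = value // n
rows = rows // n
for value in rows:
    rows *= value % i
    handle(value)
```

14

Transformed code:
rows = rows - (38 > value)
rows = rows + 14
i = value - rows
value = rows // 4
if value != 12 > rows:
    rows = i == 3
    value = 25 // value * (value % 25)
i = value % 4
log(rows)
rows = value // 4
rows = rows // 4
for value in rows:
    rows = rows * (value % i)
    handle(value)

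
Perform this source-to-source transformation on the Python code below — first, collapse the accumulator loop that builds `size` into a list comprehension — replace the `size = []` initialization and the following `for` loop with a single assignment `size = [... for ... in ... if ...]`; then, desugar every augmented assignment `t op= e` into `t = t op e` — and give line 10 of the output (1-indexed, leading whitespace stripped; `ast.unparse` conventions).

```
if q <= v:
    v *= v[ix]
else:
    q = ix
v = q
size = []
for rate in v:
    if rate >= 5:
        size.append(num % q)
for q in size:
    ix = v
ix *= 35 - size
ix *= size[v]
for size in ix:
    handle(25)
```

Transformed code:
if q <= v:
    v = v * v[ix]
else:
    q = ix
v = q
size = [num % q for rate in v if rate >= 5]
for q in size:
    ix = v
ix = ix * (35 - size)
ix = ix * size[v]
for size in ix:
    handle(25)

ix = ix * size[v]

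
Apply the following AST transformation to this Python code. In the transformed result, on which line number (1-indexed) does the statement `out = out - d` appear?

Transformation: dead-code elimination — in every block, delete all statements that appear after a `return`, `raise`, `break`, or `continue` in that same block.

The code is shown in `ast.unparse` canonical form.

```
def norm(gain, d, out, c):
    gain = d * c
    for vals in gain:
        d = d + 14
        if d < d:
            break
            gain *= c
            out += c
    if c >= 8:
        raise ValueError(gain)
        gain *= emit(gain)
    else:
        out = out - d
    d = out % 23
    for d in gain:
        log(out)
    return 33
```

Transformed code:
def norm(gain, d, out, c):
    gain = d * c
    for vals in gain:
        d = d + 14
        if d < d:
            break
    if c >= 8:
        raise ValueError(gain)
    else:
        out = out - d
    d = out % 23
    for d in gain:
        log(out)
    return 33

10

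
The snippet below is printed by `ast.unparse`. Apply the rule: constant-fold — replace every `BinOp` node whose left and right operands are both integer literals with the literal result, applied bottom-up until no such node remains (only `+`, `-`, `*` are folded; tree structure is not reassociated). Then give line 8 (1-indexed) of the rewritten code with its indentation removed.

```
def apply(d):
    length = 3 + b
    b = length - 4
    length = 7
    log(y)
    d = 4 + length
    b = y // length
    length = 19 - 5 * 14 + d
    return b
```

length = -51 + d

Transformed code:
def apply(d):
    length = 3 + b
    b = length - 4
    length = 7
    log(y)
    d = 4 + length
    b = y // length
    length = -51 + d
    return b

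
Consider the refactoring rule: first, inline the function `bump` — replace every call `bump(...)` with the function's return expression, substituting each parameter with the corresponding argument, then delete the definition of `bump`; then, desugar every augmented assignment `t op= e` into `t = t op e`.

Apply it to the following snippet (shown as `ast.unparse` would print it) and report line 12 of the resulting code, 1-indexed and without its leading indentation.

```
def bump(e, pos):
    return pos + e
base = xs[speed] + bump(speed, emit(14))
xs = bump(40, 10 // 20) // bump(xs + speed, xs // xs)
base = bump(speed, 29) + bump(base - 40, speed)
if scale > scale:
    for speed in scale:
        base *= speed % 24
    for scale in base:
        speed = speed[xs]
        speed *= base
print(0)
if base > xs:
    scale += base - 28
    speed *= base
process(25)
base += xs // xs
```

scale = scale + (base - 28)

Transformed code:
base = xs[speed] + (emit(14) + speed)
xs = (10 // 20 + 40) // (xs // xs + (xs + speed))
base = 29 + speed + (speed + (base - 40))
if scale > scale:
    for speed in scale:
        base = base * (speed % 24)
    for scale in base:
        speed = speed[xs]
        speed = speed * base
print(0)
if base > xs:
    scale = scale + (base - 28)
    speed = speed * base
process(25)
base = base + xs // xs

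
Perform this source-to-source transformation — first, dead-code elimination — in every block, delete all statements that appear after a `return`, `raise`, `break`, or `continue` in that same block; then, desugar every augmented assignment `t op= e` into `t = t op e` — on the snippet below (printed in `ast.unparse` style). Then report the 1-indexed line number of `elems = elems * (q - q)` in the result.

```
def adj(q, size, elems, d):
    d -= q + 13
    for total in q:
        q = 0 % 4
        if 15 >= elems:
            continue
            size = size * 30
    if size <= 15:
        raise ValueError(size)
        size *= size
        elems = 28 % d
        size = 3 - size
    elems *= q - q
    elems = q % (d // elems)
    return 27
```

Transformed code:
def adj(q, size, elems, d):
    d = d - (q + 13)
    for total in q:
        q = 0 % 4
        if 15 >= elems:
            continue
    if size <= 15:
        raise ValueError(size)
    elems = elems * (q - q)
    elems = q % (d // elems)
    return 27

9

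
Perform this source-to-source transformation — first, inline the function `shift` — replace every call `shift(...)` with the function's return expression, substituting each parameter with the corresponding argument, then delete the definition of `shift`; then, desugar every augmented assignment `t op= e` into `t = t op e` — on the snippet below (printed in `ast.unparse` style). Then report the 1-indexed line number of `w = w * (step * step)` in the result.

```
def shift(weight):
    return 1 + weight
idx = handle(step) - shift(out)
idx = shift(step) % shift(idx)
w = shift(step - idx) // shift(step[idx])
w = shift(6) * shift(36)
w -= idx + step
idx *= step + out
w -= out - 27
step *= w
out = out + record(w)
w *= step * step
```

10

Transformed code:
idx = handle(step) - (1 + out)
idx = (1 + step) % (1 + idx)
w = (1 + (step - idx)) // (1 + step[idx])
w = (1 + 6) * (1 + 36)
w = w - (idx + step)
idx = idx * (step + out)
w = w - (out - 27)
step = step * w
out = out + record(w)
w = w * (step * step)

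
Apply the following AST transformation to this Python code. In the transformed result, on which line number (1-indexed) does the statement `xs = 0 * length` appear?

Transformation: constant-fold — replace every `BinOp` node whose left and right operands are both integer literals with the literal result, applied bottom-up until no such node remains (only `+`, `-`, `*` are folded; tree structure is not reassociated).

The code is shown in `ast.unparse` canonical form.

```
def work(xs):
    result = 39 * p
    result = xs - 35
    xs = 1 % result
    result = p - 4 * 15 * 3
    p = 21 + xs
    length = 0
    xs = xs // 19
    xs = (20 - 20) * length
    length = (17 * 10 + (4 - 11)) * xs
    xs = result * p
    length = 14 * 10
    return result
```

Transformed code:
def work(xs):
    result = 39 * p
    result = xs - 35
    xs = 1 % result
    result = p - 180
    p = 21 + xs
    length = 0
    xs = xs // 19
    xs = 0 * length
    length = 163 * xs
    xs = result * p
    length = 140
    return result

9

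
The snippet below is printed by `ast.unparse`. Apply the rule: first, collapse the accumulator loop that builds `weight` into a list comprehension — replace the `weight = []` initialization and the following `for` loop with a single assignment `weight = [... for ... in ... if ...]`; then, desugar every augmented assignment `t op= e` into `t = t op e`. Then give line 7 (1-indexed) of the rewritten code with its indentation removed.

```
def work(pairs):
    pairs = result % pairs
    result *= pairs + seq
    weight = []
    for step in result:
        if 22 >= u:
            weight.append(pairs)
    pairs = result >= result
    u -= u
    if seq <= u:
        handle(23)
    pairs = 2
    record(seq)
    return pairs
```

if seq <= u:

Transformed code:
def work(pairs):
    pairs = result % pairs
    result = result * (pairs + seq)
    weight = [pairs for step in result if 22 >= u]
    pairs = result >= result
    u = u - u
    if seq <= u:
        handle(23)
    pairs = 2
    record(seq)
    return pairs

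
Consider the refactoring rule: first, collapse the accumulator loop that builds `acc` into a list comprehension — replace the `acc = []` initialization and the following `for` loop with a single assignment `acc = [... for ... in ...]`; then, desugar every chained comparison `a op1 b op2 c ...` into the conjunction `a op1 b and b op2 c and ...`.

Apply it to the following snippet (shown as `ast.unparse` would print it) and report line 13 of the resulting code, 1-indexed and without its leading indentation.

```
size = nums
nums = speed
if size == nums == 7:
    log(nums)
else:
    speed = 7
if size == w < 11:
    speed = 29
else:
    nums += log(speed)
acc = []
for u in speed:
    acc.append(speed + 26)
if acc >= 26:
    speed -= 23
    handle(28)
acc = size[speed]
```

Transformed code:
size = nums
nums = speed
if size == nums and nums == 7:
    log(nums)
else:
    speed = 7
if size == w and w < 11:
    speed = 29
else:
    nums += log(speed)
acc = [speed + 26 for u in speed]
if acc >= 26:
    speed -= 23
    handle(28)
acc = size[speed]

speed -= 23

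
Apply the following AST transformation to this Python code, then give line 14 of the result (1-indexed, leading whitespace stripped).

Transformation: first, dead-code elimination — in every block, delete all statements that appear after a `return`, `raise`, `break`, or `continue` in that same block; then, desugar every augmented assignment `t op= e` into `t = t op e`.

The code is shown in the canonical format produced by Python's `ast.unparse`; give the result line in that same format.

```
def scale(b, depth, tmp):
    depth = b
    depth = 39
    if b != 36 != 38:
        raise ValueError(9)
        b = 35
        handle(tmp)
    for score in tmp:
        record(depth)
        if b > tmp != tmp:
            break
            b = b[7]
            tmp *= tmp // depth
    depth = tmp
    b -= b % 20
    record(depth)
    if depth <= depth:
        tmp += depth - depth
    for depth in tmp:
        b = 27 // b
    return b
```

tmp = tmp + (depth - depth)

Transformed code:
def scale(b, depth, tmp):
    depth = b
    depth = 39
    if b != 36 != 38:
        raise ValueError(9)
    for score in tmp:
        record(depth)
        if b > tmp != tmp:
            break
    depth = tmp
    b = b - b % 20
    record(depth)
    if depth <= depth:
        tmp = tmp + (depth - depth)
    for depth in tmp:
        b = 27 // b
    return b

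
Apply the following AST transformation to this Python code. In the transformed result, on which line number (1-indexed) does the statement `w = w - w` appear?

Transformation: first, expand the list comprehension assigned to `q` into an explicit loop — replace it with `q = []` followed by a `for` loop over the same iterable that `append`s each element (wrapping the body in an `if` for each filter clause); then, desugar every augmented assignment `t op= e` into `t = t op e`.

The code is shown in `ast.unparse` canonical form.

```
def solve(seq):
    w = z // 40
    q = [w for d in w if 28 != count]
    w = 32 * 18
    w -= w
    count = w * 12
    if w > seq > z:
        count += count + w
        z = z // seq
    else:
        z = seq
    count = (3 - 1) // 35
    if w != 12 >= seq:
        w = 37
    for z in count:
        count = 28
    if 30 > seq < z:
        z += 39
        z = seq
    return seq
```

8

Transformed code:
def solve(seq):
    w = z // 40
    q = []
    for d in w:
        if 28 != count:
            q.append(w)
    w = 32 * 18
    w = w - w
    count = w * 12
    if w > seq > z:
        count = count + (count + w)
        z = z // seq
    else:
        z = seq
    count = (3 - 1) // 35
    if w != 12 >= seq:
        w = 37
    for z in count:
        count = 28
    if 30 > seq < z:
        z = z + 39
        z = seq
    return seq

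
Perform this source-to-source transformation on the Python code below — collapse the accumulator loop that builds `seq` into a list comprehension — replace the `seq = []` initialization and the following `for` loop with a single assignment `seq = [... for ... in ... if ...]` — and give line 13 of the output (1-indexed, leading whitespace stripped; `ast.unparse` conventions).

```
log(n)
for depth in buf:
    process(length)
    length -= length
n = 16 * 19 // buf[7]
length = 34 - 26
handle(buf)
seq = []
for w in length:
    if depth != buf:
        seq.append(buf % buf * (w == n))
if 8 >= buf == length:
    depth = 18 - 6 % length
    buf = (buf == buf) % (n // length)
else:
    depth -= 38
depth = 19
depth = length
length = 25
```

depth -= 38

Transformed code:
log(n)
for depth in buf:
    process(length)
    length -= length
n = 16 * 19 // buf[7]
length = 34 - 26
handle(buf)
seq = [buf % buf * (w == n) for w in length if depth != buf]
if 8 >= buf == length:
    depth = 18 - 6 % length
    buf = (buf == buf) % (n // length)
else:
    depth -= 38
depth = 19
depth = length
length = 25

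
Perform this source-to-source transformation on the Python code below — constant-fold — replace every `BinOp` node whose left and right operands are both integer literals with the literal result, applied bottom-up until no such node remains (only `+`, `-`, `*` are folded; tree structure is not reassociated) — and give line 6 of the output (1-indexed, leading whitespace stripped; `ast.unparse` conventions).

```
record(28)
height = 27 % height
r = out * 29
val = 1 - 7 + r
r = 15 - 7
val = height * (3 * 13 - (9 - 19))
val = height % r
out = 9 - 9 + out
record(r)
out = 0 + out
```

val = height * 49

Transformed code:
record(28)
height = 27 % height
r = out * 29
val = -6 + r
r = 8
val = height * 49
val = height % r
out = 0 + out
record(r)
out = 0 + out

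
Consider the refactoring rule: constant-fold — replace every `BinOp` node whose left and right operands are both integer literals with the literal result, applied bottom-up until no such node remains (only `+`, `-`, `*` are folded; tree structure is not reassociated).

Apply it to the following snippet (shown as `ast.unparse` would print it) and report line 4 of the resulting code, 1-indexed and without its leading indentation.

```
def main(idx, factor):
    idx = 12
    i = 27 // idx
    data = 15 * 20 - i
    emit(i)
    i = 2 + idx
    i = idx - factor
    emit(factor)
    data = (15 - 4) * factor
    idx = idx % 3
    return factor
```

data = 300 - i

Transformed code:
def main(idx, factor):
    idx = 12
    i = 27 // idx
    data = 300 - i
    emit(i)
    i = 2 + idx
    i = idx - factor
    emit(factor)
    data = 11 * factor
    idx = idx % 3
    return factor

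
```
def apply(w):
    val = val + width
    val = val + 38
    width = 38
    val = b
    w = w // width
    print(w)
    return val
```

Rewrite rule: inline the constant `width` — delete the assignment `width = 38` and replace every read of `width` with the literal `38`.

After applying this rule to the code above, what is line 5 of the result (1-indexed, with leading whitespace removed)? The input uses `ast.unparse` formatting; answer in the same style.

w = w // 38

Transformed code:
def apply(w):
    val = val + 38
    val = val + 38
    val = b
    w = w // 38
    print(w)
    return val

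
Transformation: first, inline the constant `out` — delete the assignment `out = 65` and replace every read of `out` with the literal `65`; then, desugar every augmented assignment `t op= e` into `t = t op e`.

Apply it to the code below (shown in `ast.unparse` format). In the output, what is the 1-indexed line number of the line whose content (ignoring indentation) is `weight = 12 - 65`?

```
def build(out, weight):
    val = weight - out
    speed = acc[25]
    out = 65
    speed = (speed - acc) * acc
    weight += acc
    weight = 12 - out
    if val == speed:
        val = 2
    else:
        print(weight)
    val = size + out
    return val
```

Transformed code:
def build(out, weight):
    val = weight - 65
    speed = acc[25]
    speed = (speed - acc) * acc
    weight = weight + acc
    weight = 12 - 65
    if val == speed:
        val = 2
    else:
        print(weight)
    val = size + 65
    return val

6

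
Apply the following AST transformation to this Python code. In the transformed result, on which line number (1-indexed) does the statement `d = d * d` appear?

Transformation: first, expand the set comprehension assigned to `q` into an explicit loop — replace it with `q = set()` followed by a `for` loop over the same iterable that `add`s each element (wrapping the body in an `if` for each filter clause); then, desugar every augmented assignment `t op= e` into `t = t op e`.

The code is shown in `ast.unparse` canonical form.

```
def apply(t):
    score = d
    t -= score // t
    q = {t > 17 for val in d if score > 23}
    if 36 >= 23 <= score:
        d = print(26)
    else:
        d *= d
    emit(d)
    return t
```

11

Transformed code:
def apply(t):
    score = d
    t = t - score // t
    q = set()
    for val in d:
        if score > 23:
            q.add(t > 17)
    if 36 >= 23 <= score:
        d = print(26)
    else:
        d = d * d
    emit(d)
    return t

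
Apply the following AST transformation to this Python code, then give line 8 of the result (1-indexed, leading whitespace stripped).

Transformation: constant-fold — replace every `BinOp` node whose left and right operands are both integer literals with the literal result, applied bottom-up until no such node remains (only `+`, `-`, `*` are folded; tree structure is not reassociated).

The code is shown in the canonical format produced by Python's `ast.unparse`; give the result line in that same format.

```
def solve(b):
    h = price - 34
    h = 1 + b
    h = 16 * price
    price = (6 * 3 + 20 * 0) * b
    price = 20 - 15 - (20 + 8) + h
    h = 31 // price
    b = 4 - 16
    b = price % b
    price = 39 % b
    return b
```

Transformed code:
def solve(b):
    h = price - 34
    h = 1 + b
    h = 16 * price
    price = 18 * b
    price = -23 + h
    h = 31 // price
    b = -12
    b = price % b
    price = 39 % b
    return b

b = -12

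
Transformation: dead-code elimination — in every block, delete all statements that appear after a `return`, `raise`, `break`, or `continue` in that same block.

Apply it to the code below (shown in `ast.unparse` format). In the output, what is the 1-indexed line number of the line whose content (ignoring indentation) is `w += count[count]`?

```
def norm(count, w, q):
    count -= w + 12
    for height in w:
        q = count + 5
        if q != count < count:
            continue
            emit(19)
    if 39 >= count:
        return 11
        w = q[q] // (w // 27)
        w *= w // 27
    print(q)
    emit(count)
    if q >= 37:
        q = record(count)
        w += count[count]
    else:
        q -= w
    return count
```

13

Transformed code:
def norm(count, w, q):
    count -= w + 12
    for height in w:
        q = count + 5
        if q != count < count:
            continue
    if 39 >= count:
        return 11
    print(q)
    emit(count)
    if q >= 37:
        q = record(count)
        w += count[count]
    else:
        q -= w
    return count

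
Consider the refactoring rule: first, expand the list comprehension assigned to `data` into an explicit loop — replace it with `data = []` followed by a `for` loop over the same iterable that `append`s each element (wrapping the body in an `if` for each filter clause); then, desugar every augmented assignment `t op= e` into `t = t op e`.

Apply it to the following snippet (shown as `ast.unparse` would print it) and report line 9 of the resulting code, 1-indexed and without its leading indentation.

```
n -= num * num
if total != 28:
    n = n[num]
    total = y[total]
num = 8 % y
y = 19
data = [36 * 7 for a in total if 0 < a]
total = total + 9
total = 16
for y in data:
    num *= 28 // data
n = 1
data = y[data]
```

Transformed code:
n = n - num * num
if total != 28:
    n = n[num]
    total = y[total]
num = 8 % y
y = 19
data = []
for a in total:
    if 0 < a:
        data.append(36 * 7)
total = total + 9
total = 16
for y in data:
    num = num * (28 // data)
n = 1
data = y[data]

if 0 < a:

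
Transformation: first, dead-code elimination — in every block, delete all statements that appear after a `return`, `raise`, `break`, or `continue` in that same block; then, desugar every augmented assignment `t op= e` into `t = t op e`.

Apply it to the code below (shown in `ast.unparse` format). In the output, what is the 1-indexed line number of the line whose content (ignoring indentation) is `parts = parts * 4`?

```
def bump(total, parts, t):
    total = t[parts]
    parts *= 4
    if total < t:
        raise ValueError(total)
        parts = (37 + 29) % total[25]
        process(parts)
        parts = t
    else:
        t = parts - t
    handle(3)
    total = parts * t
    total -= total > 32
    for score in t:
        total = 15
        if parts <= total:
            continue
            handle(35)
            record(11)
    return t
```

3

Transformed code:
def bump(total, parts, t):
    total = t[parts]
    parts = parts * 4
    if total < t:
        raise ValueError(total)
    else:
        t = parts - t
    handle(3)
    total = parts * t
    total = total - (total > 32)
    for score in t:
        total = 15
        if parts <= total:
            continue
    return t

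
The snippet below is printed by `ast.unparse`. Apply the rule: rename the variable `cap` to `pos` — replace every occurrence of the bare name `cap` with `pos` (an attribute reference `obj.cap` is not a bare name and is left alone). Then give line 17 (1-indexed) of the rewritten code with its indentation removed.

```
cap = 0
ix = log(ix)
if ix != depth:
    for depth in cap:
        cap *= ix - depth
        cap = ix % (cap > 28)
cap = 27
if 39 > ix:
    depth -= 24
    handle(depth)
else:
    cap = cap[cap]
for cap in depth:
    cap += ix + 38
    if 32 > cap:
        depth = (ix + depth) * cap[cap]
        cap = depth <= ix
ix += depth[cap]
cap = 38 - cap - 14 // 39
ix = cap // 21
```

Transformed code:
pos = 0
ix = log(ix)
if ix != depth:
    for depth in pos:
        pos *= ix - depth
        pos = ix % (pos > 28)
pos = 27
if 39 > ix:
    depth -= 24
    handle(depth)
else:
    pos = pos[pos]
for pos in depth:
    pos += ix + 38
    if 32 > pos:
        depth = (ix + depth) * pos[pos]
        pos = depth <= ix
ix += depth[pos]
pos = 38 - pos - 14 // 39
ix = pos // 21

pos = depth <= ix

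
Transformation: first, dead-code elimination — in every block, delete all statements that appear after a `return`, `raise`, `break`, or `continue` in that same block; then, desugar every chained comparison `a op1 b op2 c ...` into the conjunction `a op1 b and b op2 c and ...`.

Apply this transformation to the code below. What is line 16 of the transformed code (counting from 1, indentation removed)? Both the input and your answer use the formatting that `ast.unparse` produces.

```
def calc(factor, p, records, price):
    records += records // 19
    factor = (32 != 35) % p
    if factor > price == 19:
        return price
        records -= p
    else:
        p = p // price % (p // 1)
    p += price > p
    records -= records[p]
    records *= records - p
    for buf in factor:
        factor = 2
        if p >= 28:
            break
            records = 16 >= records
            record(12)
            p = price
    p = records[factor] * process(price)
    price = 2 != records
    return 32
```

Transformed code:
def calc(factor, p, records, price):
    records += records // 19
    factor = (32 != 35) % p
    if factor > price and price == 19:
        return price
    else:
        p = p // price % (p // 1)
    p += price > p
    records -= records[p]
    records *= records - p
    for buf in factor:
        factor = 2
        if p >= 28:
            break
    p = records[factor] * process(price)
    price = 2 != records
    return 32

price = 2 != records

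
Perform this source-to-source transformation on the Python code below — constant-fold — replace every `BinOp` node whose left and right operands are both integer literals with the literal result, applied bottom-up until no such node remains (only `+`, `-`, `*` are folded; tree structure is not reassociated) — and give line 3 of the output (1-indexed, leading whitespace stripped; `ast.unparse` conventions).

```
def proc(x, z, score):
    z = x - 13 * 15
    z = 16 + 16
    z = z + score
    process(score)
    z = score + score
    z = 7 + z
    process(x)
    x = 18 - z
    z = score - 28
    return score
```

z = 32

Transformed code:
def proc(x, z, score):
    z = x - 195
    z = 32
    z = z + score
    process(score)
    z = score + score
    z = 7 + z
    process(x)
    x = 18 - z
    z = score - 28
    return score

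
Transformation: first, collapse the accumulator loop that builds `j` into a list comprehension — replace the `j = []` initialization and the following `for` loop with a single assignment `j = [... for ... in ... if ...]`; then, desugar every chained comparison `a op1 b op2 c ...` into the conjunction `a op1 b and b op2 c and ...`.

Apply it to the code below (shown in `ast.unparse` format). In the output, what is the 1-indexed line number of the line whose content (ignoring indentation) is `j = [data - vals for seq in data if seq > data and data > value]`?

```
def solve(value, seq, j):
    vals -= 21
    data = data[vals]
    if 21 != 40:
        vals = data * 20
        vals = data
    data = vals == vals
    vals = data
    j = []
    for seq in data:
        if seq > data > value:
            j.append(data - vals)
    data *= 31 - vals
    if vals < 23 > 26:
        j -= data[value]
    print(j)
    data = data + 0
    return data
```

9

Transformed code:
def solve(value, seq, j):
    vals -= 21
    data = data[vals]
    if 21 != 40:
        vals = data * 20
        vals = data
    data = vals == vals
    vals = data
    j = [data - vals for seq in data if seq > data and data > value]
    data *= 31 - vals
    if vals < 23 and 23 > 26:
        j -= data[value]
    print(j)
    data = data + 0
    return data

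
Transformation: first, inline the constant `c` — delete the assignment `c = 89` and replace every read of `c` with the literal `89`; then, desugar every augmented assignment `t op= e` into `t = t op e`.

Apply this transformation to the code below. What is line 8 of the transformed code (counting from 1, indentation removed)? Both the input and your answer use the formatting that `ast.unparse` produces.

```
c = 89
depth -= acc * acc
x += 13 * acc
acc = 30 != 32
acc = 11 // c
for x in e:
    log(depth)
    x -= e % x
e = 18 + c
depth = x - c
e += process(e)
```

Transformed code:
depth = depth - acc * acc
x = x + 13 * acc
acc = 30 != 32
acc = 11 // 89
for x in e:
    log(depth)
    x = x - e % x
e = 18 + 89
depth = x - 89
e = e + process(e)

e = 18 + 89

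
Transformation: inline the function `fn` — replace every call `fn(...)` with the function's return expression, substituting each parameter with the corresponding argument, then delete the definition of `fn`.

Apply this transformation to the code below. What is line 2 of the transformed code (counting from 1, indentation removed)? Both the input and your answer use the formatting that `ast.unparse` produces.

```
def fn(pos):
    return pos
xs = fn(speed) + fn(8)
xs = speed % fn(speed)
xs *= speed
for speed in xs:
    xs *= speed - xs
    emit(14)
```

Transformed code:
xs = speed + 8
xs = speed % speed
xs *= speed
for speed in xs:
    xs *= speed - xs
    emit(14)

xs = speed % speed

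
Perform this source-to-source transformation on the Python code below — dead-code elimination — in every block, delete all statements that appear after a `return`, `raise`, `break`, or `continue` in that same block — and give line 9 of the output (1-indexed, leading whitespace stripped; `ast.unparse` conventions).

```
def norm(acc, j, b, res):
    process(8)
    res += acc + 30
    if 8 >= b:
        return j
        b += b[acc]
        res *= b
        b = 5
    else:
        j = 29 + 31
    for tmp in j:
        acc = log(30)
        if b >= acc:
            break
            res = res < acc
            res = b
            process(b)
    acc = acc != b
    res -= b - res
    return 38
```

acc = log(30)

Transformed code:
def norm(acc, j, b, res):
    process(8)
    res += acc + 30
    if 8 >= b:
        return j
    else:
        j = 29 + 31
    for tmp in j:
        acc = log(30)
        if b >= acc:
            break
    acc = acc != b
    res -= b - res
    return 38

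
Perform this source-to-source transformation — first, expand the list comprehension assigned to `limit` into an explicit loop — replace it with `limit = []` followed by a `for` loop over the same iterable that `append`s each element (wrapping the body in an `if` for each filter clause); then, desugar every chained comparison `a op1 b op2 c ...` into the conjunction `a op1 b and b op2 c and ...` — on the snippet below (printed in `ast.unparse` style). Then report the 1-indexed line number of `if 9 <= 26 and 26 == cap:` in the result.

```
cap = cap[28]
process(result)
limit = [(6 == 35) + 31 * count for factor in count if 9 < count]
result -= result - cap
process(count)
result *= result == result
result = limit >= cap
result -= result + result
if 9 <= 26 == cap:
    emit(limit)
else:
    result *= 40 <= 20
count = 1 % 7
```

Transformed code:
cap = cap[28]
process(result)
limit = []
for factor in count:
    if 9 < count:
        limit.append((6 == 35) + 31 * count)
result -= result - cap
process(count)
result *= result == result
result = limit >= cap
result -= result + result
if 9 <= 26 and 26 == cap:
    emit(limit)
else:
    result *= 40 <= 20
count = 1 % 7

12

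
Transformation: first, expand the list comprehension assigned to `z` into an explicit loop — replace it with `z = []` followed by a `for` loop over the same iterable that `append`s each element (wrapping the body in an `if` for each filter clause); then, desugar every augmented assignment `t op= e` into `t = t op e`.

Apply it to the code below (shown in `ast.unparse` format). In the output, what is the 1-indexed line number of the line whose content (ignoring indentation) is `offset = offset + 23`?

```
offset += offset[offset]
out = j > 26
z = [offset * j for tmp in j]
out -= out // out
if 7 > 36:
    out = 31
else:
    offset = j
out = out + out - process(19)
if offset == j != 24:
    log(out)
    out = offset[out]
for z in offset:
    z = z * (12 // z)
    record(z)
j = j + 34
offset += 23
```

Transformed code:
offset = offset + offset[offset]
out = j > 26
z = []
for tmp in j:
    z.append(offset * j)
out = out - out // out
if 7 > 36:
    out = 31
else:
    offset = j
out = out + out - process(19)
if offset == j != 24:
    log(out)
    out = offset[out]
for z in offset:
    z = z * (12 // z)
    record(z)
j = j + 34
offset = offset + 23

19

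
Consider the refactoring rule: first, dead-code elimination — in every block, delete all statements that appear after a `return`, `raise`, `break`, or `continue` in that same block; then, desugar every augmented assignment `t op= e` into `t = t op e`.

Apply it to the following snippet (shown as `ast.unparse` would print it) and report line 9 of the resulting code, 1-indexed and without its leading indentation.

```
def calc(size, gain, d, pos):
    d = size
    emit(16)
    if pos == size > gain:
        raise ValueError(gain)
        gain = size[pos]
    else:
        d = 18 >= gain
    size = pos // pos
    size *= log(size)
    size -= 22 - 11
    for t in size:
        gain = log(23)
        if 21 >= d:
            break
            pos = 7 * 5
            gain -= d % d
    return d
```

Transformed code:
def calc(size, gain, d, pos):
    d = size
    emit(16)
    if pos == size > gain:
        raise ValueError(gain)
    else:
        d = 18 >= gain
    size = pos // pos
    size = size * log(size)
    size = size - (22 - 11)
    for t in size:
        gain = log(23)
        if 21 >= d:
            break
    return d

size = size * log(size)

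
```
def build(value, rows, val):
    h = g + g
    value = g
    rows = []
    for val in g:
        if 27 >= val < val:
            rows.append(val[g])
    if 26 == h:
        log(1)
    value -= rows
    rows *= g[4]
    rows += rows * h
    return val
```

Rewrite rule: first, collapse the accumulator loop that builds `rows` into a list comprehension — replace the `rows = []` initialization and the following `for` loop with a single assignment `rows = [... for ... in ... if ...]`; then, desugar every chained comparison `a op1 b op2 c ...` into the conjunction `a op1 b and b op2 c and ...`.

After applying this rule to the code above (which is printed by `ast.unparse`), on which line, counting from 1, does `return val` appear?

Transformed code:
def build(value, rows, val):
    h = g + g
    value = g
    rows = [val[g] for val in g if 27 >= val and val < val]
    if 26 == h:
        log(1)
    value -= rows
    rows *= g[4]
    rows += rows * h
    return val

10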